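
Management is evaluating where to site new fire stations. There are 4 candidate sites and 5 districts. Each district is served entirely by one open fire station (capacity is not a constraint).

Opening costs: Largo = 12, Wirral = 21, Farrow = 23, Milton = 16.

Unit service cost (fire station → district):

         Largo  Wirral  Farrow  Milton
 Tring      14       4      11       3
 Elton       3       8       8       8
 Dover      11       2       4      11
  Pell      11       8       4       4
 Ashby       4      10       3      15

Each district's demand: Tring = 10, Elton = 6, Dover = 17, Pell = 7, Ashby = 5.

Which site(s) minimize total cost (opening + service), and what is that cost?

For any fixed open set, each district goes to its cheapest open site; total = fixed + service.
{Largo, Wirral, Milton}: Tring→Milton 3·10=30, Elton→Largo 3·6=18, Dover→Wirral 2·17=34, Pell→Milton 4·7=28, Ashby→Largo 4·5=20. Service 130; fixed 49; total 179.
{Largo, Wirral, Farrow}: Tring→Wirral 4·10=40, Elton→Largo 3·6=18, Dover→Wirral 2·17=34, Pell→Farrow 4·7=28, Ashby→Farrow 3·5=15. Service 135; fixed 56; total 191.
{Largo, Wirral, Farrow, Milton}: service 125 + fixed 72 = 197
{Largo}: Tring→Largo 14·10=140, Elton→Largo 3·6=18, Dover→Largo 11·17=187, Pell→Largo 11·7=77, Ashby→Largo 4·5=20. Service 442; fixed 12; total 454.
No other subset beats 179.

Open Largo, Wirral and Milton; minimum total cost 179.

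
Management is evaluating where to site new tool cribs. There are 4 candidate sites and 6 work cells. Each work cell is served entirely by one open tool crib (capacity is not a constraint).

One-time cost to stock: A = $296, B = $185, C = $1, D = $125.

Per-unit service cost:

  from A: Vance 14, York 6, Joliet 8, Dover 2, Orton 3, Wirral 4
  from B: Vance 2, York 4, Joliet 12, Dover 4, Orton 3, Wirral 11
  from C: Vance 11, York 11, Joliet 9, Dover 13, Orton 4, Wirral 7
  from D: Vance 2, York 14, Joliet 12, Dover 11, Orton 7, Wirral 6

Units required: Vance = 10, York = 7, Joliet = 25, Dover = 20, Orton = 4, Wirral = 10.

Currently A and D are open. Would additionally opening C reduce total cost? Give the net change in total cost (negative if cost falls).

No — net change +1 (cost rises by 1).

Current service cost with {A, D}: 354.
Adding C: each work cell re-picks its cheapest; new service cost 354, saving 0.
Extra fixed cost: 1. Net change = 1 − 0 = 1.
(Totals: 775 → 776.)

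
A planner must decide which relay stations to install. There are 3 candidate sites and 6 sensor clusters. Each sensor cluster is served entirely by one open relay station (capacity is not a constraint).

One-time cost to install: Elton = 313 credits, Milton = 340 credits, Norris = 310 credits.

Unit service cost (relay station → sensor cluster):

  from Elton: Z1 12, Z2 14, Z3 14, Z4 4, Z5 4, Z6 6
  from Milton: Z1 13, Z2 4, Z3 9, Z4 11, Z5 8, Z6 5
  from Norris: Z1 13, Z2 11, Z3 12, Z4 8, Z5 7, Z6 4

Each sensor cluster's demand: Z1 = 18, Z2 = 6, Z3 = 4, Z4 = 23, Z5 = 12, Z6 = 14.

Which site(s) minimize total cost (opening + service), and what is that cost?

For any fixed open set, each sensor cluster goes to its cheapest open site; total = fixed + service.
{Elton}: Z1→Elton 12·18=216, Z2→Elton 14·6=84, Z3→Elton 14·4=56, Z4→Elton 4·23=92, Z5→Elton 4·12=48, Z6→Elton 6·14=84. Service 580; fixed 313; total 893.
{Norris}: Z1→Norris 13·18=234, Z2→Norris 11·6=66, Z3→Norris 12·4=48, Z4→Norris 8·23=184, Z5→Norris 7·12=84, Z6→Norris 4·14=56. Service 672; fixed 310; total 982.
{Milton}: service 713 + fixed 340 = 1053
{Elton, Milton, Norris}: Z1→Elton 12·18=216, Z2→Milton 4·6=24, Z3→Milton 9·4=36, Z4→Elton 4·23=92, Z5→Elton 4·12=48, Z6→Norris 4·14=56. Service 472; fixed 963; total 1435.
No other subset beats 893.

Open Elton only; minimum total cost 893.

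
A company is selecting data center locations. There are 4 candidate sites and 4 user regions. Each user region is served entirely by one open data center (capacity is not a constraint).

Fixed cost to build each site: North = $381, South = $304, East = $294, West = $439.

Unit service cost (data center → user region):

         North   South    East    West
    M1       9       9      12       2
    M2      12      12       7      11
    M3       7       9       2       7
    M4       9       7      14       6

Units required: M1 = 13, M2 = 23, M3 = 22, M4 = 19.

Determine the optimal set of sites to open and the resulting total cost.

Open East only; minimum total cost 921.

For any fixed open set, each user region goes to its cheapest open site; total = fixed + service.
{East}: M1→East 12·13=156, M2→East 7·23=161, M3→East 2·22=44, M4→East 14·19=266. Service 627; fixed 294; total 921.
{West}: service 547 + fixed 439 = 986
{South}: M1→South 9·13=117, M2→South 12·23=276, M3→South 9·22=198, M4→South 7·19=133. Service 724; fixed 304; total 1028.
{North, South, East, West}: service 345 + fixed 1418 = 1763
No other subset beats 921.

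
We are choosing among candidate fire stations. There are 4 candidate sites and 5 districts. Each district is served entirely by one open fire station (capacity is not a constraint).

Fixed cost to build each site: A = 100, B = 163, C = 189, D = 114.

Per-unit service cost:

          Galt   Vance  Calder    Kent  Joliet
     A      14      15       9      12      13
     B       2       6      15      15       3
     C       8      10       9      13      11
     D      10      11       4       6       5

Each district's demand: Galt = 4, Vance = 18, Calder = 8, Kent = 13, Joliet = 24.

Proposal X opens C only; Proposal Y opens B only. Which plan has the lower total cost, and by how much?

Proposal X: {C}: Galt→C 8·4=32, Vance→C 10·18=180, Calder→C 9·8=72, Kent→C 13·13=169, Joliet→C 11·24=264. Service 717; fixed 189; total 906.
Proposal Y: {B}: Galt→B 2·4=8, Vance→B 6·18=108, Calder→B 15·8=120, Kent→B 15·13=195, Joliet→B 3·24=72. Service 503; fixed 163; total 666.
Difference: |906 − 666| = 240.

Proposal Y is cheaper by 240.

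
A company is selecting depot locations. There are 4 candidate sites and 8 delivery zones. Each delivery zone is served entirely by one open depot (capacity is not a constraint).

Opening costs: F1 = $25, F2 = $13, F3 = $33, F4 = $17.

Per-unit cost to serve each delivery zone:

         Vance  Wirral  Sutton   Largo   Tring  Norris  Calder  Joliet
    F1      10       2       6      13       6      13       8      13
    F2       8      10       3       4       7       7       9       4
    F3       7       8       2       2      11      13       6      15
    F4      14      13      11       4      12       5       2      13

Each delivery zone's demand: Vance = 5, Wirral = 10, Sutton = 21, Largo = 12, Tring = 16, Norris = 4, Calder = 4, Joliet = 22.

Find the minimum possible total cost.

For any fixed open set, each delivery zone goes to its cheapest open site; total = fixed + service.
{F1, F2, F3, F4}: Vance→F3 7·5=35, Wirral→F1 2·10=20, Sutton→F3 2·21=42, Largo→F3 2·12=24, Tring→F1 6·16=96, Norris→F4 5·4=20, Calder→F4 2·4=8, Joliet→F2 4·22=88. Service 333; fixed 88; total 421.
{F1, F2, F3}: service 357 + fixed 71 = 428
{F1, F2, F4}: Vance→F2 8·5=40, Wirral→F1 2·10=20, Sutton→F2 3·21=63, Largo→F2 4·12=48, Tring→F1 6·16=96, Norris→F4 5·4=20, Calder→F4 2·4=8, Joliet→F2 4·22=88. Service 383; fixed 55; total 438.
{F2}: Vance→F2 8·5=40, Wirral→F2 10·10=100, Sutton→F2 3·21=63, Largo→F2 4·12=48, Tring→F2 7·16=112, Norris→F2 7·4=28, Calder→F2 9·4=36, Joliet→F2 4·22=88. Service 515; fixed 13; total 528.
No other subset beats 421.

Minimum total cost: 421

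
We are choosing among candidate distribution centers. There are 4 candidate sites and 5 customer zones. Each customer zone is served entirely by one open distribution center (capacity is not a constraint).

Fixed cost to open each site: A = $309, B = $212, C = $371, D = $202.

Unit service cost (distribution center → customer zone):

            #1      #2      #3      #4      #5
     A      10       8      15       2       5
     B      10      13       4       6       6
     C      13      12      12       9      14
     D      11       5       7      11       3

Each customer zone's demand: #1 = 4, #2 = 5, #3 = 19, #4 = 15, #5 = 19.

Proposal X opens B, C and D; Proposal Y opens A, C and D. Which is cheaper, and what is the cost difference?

Proposal X is cheaper by 94.

Proposal X: {B, C, D}: #1→B 10·4=40, #2→D 5·5=25, #3→B 4·19=76, #4→B 6·15=90, #5→D 3·19=57. Service 288; fixed 785; total 1073.
Proposal Y: {A, C, D}: #1→A 10·4=40, #2→D 5·5=25, #3→D 7·19=133, #4→A 2·15=30, #5→D 3·19=57. Service 285; fixed 882; total 1167.
Difference: |1073 − 1167| = 94.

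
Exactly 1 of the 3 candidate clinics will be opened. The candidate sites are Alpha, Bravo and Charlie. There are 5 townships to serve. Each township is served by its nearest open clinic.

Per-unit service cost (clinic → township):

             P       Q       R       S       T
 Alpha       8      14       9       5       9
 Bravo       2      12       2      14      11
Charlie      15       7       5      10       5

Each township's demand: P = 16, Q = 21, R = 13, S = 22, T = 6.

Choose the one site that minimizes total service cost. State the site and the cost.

With exactly 1 open, each township uses its cheapest among the chosen.
{Bravo}: P→Bravo 2·16=32, Q→Bravo 12·21=252, R→Bravo 2·13=26, S→Bravo 14·22=308, T→Bravo 11·6=66. Service cost 684.
{Charlie}: service cost 702
{Alpha}: service cost 703
Among all 3 size-1 choices, {Bravo} is lowest.

Choose Bravo only; total service cost 684.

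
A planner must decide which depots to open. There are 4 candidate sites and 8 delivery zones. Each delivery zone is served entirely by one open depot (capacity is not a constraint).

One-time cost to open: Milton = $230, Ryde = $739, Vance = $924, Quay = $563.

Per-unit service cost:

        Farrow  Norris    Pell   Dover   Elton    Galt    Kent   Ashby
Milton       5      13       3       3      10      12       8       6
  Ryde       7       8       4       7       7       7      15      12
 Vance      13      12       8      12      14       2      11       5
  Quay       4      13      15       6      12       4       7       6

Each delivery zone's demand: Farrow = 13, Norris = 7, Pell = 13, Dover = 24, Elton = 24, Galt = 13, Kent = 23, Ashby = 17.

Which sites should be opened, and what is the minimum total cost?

Open Milton only; minimum total cost 1179.

For any fixed open set, each delivery zone goes to its cheapest open site; total = fixed + service.
{Milton}: Farrow→Milton 5·13=65, Norris→Milton 13·7=91, Pell→Milton 3·13=39, Dover→Milton 3·24=72, Elton→Milton 10·24=240, Galt→Milton 12·13=156, Kent→Milton 8·23=184, Ashby→Milton 6·17=102. Service 949; fixed 230; total 1179.
{Milton, Quay}: service 809 + fixed 793 = 1602
{Quay}: service 1085 + fixed 563 = 1648
{Milton, Ryde, Vance, Quay}: Farrow→Quay 4·13=52, Norris→Ryde 8·7=56, Pell→Milton 3·13=39, Dover→Milton 3·24=72, Elton→Ryde 7·24=168, Galt→Vance 2·13=26, Kent→Quay 7·23=161, Ashby→Vance 5·17=85. Service 659; fixed 2456; total 3115.
(All 15 nonempty subsets were checked; Milton only is lowest.)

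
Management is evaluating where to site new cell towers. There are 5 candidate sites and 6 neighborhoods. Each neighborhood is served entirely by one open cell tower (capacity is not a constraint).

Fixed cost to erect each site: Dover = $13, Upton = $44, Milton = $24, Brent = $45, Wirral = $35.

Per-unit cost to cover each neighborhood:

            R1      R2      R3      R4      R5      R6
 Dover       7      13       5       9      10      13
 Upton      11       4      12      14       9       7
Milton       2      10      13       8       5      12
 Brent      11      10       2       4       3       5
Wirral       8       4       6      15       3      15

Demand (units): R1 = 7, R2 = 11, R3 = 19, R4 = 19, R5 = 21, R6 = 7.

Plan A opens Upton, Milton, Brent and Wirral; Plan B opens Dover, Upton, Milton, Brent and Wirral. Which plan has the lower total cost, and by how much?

Plan A is cheaper by 13.

Plan A: {Upton, Milton, Brent, Wirral}: R1→Milton 2·7=14, R2→Upton 4·11=44, R3→Brent 2·19=38, R4→Brent 4·19=76, R5→Brent 3·21=63, R6→Brent 5·7=35. Service 270; fixed 148; total 418.
Plan B: {Dover, Upton, Milton, Brent, Wirral}: R1→Milton 2·7=14, R2→Upton 4·11=44, R3→Brent 2·19=38, R4→Brent 4·19=76, R5→Brent 3·21=63, R6→Brent 5·7=35. Service 270; fixed 161; total 431.
Difference: |418 − 431| = 13.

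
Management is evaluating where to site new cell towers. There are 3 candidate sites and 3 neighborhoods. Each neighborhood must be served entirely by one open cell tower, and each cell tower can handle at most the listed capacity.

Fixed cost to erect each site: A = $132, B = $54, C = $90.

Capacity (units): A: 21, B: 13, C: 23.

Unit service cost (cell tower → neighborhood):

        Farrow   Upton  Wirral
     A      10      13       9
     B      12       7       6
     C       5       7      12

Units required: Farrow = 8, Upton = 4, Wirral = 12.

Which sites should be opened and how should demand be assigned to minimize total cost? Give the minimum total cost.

Open {B, C}: Farrow→C 5·8=40, Upton→C 7·4=28, Wirral→B 6·12=72.
Loads: B carries 12/13, C carries 12/23. Service 140; fixed 144; total 284.
Next best feasible plan costs 356.

Minimum total cost: 284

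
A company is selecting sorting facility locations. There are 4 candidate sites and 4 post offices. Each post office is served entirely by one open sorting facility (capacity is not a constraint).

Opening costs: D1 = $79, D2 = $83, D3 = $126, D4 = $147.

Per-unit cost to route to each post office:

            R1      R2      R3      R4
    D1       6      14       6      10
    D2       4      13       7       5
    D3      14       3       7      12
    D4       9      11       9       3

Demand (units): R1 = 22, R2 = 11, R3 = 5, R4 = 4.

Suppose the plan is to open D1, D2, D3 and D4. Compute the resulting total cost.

Each post office is assigned to its cheapest site among the open ones.
{D1, D2, D3, D4}: R1→D2 4·22=88, R2→D3 3·11=33, R3→D1 6·5=30, R4→D4 3·4=12. Service 163; fixed 435; total 598.

Total cost: 598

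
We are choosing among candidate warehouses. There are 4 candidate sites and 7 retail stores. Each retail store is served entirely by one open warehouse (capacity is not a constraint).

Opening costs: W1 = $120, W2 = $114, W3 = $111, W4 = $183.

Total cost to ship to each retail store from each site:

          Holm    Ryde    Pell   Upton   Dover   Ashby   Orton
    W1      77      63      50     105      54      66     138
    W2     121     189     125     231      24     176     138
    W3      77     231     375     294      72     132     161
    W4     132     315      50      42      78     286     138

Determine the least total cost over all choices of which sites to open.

For any fixed open set, each retail store goes to its cheapest open site; total = fixed + service.
{W1}: Holm→W1 77, Ryde→W1 63, Pell→W1 50, Upton→W1 105, Dover→W1 54, Ashby→W1 66, Orton→W1 138. Service 553; fixed 120; total 673.
{W1, W2}: Holm→W1 77, Ryde→W1 63, Pell→W1 50, Upton→W1 105, Dover→W2 24, Ashby→W1 66, Orton→W1 138. Service 523; fixed 234; total 757.
{W1, W3}: Holm→W1 77, Ryde→W1 63, Pell→W1 50, Upton→W1 105, Dover→W1 54, Ashby→W1 66, Orton→W1 138. Service 553; fixed 231; total 784.
{W1, W2, W3, W4}: service 460 + fixed 528 = 988
No other subset beats 673.

Minimum total cost: 673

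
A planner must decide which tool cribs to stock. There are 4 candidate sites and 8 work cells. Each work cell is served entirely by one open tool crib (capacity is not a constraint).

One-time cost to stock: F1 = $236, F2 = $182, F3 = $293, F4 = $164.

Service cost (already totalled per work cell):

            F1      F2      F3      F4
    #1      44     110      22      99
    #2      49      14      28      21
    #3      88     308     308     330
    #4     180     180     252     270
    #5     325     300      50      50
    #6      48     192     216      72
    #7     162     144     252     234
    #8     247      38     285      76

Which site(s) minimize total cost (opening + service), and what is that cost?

Open F1 and F4; minimum total cost 1069.

For any fixed open set, each work cell goes to its cheapest open site; total = fixed + service.
{F1, F4}: #1→F1 44, #2→F4 21, #3→F1 88, #4→F1 180, #5→F4 50, #6→F1 48, #7→F1 162, #8→F4 76. Service 669; fixed 400; total 1069.
{F1, F2, F4}: service 606 + fixed 582 = 1188
{F2, F4}: #1→F4 99, #2→F2 14, #3→F2 308, #4→F2 180, #5→F4 50, #6→F4 72, #7→F2 144, #8→F2 38. Service 905; fixed 346; total 1251.
{F1, F2, F3, F4}: #1→F3 22, #2→F2 14, #3→F1 88, #4→F1 180, #5→F3 50, #6→F1 48, #7→F2 144, #8→F2 38. Service 584; fixed 875; total 1459.
No other subset beats 1069.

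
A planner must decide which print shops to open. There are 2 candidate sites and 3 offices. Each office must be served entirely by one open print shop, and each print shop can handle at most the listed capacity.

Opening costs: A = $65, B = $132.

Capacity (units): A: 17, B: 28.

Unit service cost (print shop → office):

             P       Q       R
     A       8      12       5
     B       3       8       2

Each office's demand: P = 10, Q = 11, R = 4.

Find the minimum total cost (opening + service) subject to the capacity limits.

Minimum total cost: 258

Open {B}: P→B 3·10=30, Q→B 8·11=88, R→B 2·4=8.
Loads: B carries 25/28. Service 126; fixed 132; total 258.
Next best feasible plan costs 323.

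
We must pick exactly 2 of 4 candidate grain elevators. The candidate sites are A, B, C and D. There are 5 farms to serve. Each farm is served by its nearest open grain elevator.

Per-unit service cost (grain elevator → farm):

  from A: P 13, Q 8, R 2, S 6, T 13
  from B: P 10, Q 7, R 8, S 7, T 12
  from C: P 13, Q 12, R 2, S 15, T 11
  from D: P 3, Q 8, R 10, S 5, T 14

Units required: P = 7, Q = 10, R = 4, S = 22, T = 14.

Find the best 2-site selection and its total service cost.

With exactly 2 open, each farm uses its cheapest among the chosen.
{C, D}: P→D 3·7=21, Q→D 8·10=80, R→C 2·4=8, S→D 5·22=110, T→C 11·14=154. Service cost 373.
{A, D}: service cost 401
{B, D}: service cost 401
Among all 6 size-2 choices, {C, D} is lowest.

Choose C and D; total service cost 373.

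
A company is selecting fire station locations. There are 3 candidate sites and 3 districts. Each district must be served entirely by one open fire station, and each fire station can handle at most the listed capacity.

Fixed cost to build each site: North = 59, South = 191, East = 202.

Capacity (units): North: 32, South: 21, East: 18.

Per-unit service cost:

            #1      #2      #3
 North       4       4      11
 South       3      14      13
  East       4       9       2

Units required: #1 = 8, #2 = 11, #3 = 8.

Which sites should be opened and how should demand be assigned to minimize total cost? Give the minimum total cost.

Minimum total cost: 223

Open {North}: #1→North 4·8=32, #2→North 4·11=44, #3→North 11·8=88.
Loads: North carries 27/32. Service 164; fixed 59; total 223.
Next best feasible plan costs 353.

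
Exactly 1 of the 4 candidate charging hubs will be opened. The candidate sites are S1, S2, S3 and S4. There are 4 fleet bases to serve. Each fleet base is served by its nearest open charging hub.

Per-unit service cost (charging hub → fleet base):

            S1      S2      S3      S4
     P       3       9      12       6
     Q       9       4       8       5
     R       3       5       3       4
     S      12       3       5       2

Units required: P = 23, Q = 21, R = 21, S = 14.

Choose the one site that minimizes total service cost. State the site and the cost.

Choose S4 only; total service cost 355.

With exactly 1 open, each fleet base uses its cheapest among the chosen.
{S4}: P→S4 6·23=138, Q→S4 5·21=105, R→S4 4·21=84, S→S4 2·14=28. Service cost 355.
{S2}: service cost 438
{S1}: service cost 489
Among all 4 size-1 choices, {S4} is lowest.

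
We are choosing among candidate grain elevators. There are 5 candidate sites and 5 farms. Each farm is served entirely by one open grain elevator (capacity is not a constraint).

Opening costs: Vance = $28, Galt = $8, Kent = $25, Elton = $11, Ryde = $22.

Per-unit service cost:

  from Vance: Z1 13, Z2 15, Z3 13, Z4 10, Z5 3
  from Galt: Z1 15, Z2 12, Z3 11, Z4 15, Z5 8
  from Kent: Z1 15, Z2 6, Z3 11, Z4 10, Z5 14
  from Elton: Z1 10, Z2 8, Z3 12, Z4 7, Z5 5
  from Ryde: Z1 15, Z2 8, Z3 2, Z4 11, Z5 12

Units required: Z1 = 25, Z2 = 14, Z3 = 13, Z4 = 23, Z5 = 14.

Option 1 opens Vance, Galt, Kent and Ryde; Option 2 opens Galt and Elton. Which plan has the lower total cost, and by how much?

Option 1: {Vance, Galt, Kent, Ryde}: Z1→Vance 13·25=325, Z2→Kent 6·14=84, Z3→Ryde 2·13=26, Z4→Vance 10·23=230, Z5→Vance 3·14=42. Service 707; fixed 83; total 790.
Option 2: {Galt, Elton}: Z1→Elton 10·25=250, Z2→Elton 8·14=112, Z3→Galt 11·13=143, Z4→Elton 7·23=161, Z5→Elton 5·14=70. Service 736; fixed 19; total 755.
Difference: |790 − 755| = 35.

Option 2 is cheaper by 35.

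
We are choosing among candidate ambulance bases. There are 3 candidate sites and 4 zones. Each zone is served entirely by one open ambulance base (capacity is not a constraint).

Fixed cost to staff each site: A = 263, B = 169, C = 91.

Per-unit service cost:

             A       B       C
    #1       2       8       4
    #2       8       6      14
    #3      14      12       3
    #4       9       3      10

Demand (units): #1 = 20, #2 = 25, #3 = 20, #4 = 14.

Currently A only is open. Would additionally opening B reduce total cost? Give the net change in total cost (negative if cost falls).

Current service cost with {A}: 646.
Adding B: each zone re-picks its cheapest; new service cost 472, saving 174.
Extra fixed cost: 169. Net change = 169 − 174 = -5.
(Totals: 909 → 904.)

Yes — net change −5 (cost falls by 5).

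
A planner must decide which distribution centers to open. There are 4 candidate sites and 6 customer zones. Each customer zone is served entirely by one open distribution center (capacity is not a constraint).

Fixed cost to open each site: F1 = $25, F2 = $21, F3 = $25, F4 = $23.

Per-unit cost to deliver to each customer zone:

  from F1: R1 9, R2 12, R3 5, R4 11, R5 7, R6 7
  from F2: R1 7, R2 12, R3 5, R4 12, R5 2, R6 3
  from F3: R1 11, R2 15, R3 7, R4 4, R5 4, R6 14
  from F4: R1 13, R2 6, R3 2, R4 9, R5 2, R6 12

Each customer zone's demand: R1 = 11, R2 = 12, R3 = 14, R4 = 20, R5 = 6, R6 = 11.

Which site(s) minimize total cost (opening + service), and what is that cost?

Open F2, F3 and F4; minimum total cost 371.

For any fixed open set, each customer zone goes to its cheapest open site; total = fixed + service.
{F2, F3, F4}: R1→F2 7·11=77, R2→F4 6·12=72, R3→F4 2·14=28, R4→F3 4·20=80, R5→F2 2·6=12, R6→F2 3·11=33. Service 302; fixed 69; total 371.
{F1, F2, F3, F4}: R1→F2 7·11=77, R2→F4 6·12=72, R3→F4 2·14=28, R4→F3 4·20=80, R5→F2 2·6=12, R6→F2 3·11=33. Service 302; fixed 94; total 396.
{F1, F3, F4}: service 368 + fixed 73 = 441
{F2}: service 576 + fixed 21 = 597
No other subset beats 371.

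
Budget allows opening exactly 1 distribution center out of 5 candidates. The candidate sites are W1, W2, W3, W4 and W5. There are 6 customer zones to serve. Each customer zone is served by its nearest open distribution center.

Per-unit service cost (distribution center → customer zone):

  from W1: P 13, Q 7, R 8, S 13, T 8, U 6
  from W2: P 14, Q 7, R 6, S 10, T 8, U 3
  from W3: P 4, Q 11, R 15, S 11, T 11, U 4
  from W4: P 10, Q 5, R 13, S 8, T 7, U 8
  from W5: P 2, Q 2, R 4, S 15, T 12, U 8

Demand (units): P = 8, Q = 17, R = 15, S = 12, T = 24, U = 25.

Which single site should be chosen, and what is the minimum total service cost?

With exactly 1 open, each customer zone uses its cheapest among the chosen.
{W2}: P→W2 14·8=112, Q→W2 7·17=119, R→W2 6·15=90, S→W2 10·12=120, T→W2 8·24=192, U→W2 3·25=75. Service cost 708.
{W5}: service cost 778
{W4}: service cost 824
Among all 5 size-1 choices, {W2} is lowest.

Choose W2 only; total service cost 708.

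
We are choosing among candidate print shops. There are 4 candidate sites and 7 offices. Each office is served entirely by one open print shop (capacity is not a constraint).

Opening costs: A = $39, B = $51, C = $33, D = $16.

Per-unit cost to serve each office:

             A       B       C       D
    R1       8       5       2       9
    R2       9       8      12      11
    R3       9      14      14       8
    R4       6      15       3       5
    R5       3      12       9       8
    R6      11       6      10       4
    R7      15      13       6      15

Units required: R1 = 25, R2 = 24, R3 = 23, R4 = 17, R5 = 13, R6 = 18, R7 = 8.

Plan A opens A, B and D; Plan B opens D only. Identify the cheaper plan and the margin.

Plan A: {A, B, D}: R1→B 5·25=125, R2→B 8·24=192, R3→D 8·23=184, R4→D 5·17=85, R5→A 3·13=39, R6→D 4·18=72, R7→B 13·8=104. Service 801; fixed 106; total 907.
Plan B: {D}: R1→D 9·25=225, R2→D 11·24=264, R3→D 8·23=184, R4→D 5·17=85, R5→D 8·13=104, R6→D 4·18=72, R7→D 15·8=120. Service 1054; fixed 16; total 1070.
Difference: |907 − 1070| = 163.

Plan A is cheaper by 163.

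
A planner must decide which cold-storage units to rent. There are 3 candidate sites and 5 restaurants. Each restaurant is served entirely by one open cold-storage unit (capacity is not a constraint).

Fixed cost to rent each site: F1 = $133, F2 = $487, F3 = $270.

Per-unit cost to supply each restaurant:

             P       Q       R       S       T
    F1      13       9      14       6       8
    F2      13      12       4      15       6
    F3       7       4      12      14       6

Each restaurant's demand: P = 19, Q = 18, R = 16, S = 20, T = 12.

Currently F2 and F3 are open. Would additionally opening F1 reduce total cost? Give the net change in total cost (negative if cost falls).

Current service cost with {F2, F3}: 621.
Adding F1: each restaurant re-picks its cheapest; new service cost 461, saving 160.
Extra fixed cost: 133. Net change = 133 − 160 = -27.
(Totals: 1378 → 1351.)

Yes — net change −27 (cost falls by 27).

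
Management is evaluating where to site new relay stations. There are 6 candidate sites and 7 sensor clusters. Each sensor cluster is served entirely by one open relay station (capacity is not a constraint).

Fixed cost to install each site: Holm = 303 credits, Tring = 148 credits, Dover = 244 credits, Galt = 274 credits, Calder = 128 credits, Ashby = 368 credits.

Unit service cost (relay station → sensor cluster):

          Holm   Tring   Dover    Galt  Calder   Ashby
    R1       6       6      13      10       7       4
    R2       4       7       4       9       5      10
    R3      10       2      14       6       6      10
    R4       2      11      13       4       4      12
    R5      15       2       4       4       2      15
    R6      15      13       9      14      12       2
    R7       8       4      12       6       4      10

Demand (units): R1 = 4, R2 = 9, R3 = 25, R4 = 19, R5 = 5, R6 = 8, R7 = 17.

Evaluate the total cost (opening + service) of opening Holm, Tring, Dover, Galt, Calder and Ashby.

Each sensor cluster is assigned to its cheapest site among the open ones.
{Holm, Tring, Dover, Galt, Calder, Ashby}: R1→Ashby 4·4=16, R2→Holm 4·9=36, R3→Tring 2·25=50, R4→Holm 2·19=38, R5→Tring 2·5=10, R6→Ashby 2·8=16, R7→Tring 4·17=68. Service 234; fixed 1465; total 1699.

Total cost: 1699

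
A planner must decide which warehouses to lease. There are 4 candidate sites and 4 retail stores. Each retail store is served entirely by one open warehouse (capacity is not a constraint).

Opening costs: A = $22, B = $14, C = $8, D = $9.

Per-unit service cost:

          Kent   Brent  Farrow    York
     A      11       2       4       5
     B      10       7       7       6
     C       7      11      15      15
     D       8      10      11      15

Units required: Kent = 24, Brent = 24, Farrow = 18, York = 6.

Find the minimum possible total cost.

Minimum total cost: 348

For any fixed open set, each retail store goes to its cheapest open site; total = fixed + service.
{A, C}: Kent→C 7·24=168, Brent→A 2·24=48, Farrow→A 4·18=72, York→A 5·6=30. Service 318; fixed 30; total 348.
{A, C, D}: service 318 + fixed 39 = 357
{A, B, C}: service 318 + fixed 44 = 362
{A, B, C, D}: Kent→C 7·24=168, Brent→A 2·24=48, Farrow→A 4·18=72, York→A 5·6=30. Service 318; fixed 53; total 371.
(All 15 nonempty subsets were checked; A and C is lowest.)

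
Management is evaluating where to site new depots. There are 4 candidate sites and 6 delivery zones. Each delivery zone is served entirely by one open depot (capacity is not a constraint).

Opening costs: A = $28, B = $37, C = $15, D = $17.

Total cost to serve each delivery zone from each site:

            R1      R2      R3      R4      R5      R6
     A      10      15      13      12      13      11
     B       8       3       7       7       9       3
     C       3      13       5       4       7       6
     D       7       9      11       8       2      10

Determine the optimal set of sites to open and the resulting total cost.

For any fixed open set, each delivery zone goes to its cheapest open site; total = fixed + service.
{C}: R1→C 3, R2→C 13, R3→C 5, R4→C 4, R5→C 7, R6→C 6. Service 38; fixed 15; total 53.
{C, D}: R1→C 3, R2→D 9, R3→C 5, R4→C 4, R5→D 2, R6→C 6. Service 29; fixed 32; total 61.
{D}: service 47 + fixed 17 = 64
{A, B, C, D}: service 20 + fixed 97 = 117
(All 15 nonempty subsets were checked; C only is lowest.)

Open C only; minimum total cost 53.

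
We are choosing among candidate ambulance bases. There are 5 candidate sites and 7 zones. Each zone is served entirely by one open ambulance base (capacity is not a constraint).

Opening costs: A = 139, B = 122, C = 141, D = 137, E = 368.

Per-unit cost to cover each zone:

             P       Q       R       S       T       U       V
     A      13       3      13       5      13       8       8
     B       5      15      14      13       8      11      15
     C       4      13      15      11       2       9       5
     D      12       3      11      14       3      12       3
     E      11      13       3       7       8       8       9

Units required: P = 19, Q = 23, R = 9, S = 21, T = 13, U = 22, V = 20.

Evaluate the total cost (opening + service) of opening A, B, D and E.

Each zone is assigned to its cheapest site among the open ones.
{A, B, D, E}: P→B 5·19=95, Q→A 3·23=69, R→E 3·9=27, S→A 5·21=105, T→D 3·13=39, U→A 8·22=176, V→D 3·20=60. Service 571; fixed 766; total 1337.

Total cost: 1337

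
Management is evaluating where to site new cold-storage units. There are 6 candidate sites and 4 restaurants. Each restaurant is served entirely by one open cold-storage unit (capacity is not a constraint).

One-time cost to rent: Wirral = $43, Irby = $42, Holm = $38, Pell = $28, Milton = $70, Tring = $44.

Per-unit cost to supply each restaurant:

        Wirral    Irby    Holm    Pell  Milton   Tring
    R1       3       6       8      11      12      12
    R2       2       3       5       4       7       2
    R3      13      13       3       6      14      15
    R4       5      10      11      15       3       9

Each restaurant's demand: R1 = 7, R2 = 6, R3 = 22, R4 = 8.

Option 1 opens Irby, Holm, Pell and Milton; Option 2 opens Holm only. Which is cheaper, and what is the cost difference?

Option 1: {Irby, Holm, Pell, Milton}: R1→Irby 6·7=42, R2→Irby 3·6=18, R3→Holm 3·22=66, R4→Milton 3·8=24. Service 150; fixed 178; total 328.
Option 2: {Holm}: R1→Holm 8·7=56, R2→Holm 5·6=30, R3→Holm 3·22=66, R4→Holm 11·8=88. Service 240; fixed 38; total 278.
Difference: |328 − 278| = 50.

Option 2 is cheaper by 50.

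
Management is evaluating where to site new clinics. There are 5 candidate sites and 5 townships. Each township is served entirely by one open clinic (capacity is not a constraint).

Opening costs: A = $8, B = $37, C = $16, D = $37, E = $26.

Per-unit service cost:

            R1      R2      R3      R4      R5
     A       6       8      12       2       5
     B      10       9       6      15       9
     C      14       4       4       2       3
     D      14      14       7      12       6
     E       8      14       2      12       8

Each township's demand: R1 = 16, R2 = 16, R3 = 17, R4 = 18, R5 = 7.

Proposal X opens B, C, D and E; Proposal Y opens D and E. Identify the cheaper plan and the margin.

Proposal X is cheaper by 308.

Proposal X: {B, C, D, E}: R1→E 8·16=128, R2→C 4·16=64, R3→E 2·17=34, R4→C 2·18=36, R5→C 3·7=21. Service 283; fixed 116; total 399.
Proposal Y: {D, E}: R1→E 8·16=128, R2→D 14·16=224, R3→E 2·17=34, R4→D 12·18=216, R5→D 6·7=42. Service 644; fixed 63; total 707.
Difference: |399 − 707| = 308.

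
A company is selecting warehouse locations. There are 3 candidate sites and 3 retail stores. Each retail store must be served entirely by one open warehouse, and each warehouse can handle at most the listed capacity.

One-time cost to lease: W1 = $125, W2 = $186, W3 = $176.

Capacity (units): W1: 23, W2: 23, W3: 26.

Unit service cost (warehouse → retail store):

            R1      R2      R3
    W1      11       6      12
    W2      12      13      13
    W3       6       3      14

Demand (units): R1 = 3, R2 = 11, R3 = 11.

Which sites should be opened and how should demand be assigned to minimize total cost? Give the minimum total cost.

Minimum total cost: 381

Open {W3}: R1→W3 6·3=18, R2→W3 3·11=33, R3→W3 14·11=154.
Loads: W3 carries 25/26. Service 205; fixed 176; total 381.
Next best feasible plan costs 484.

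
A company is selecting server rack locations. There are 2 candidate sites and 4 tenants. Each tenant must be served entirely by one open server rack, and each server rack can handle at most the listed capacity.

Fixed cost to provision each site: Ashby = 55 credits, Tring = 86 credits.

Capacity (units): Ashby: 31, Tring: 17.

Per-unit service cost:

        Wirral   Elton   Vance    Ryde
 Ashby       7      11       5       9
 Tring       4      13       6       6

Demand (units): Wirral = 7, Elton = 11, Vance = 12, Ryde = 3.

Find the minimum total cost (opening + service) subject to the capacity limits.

Open {Ashby, Tring}: Wirral→Tring 4·7=28, Elton→Ashby 11·11=121, Vance→Ashby 5·12=60, Ryde→Tring 6·3=18.
Loads: Ashby carries 23/31, Tring carries 10/17. Service 227; fixed 141; total 368.
Next best feasible plan costs 377.

Minimum total cost: 368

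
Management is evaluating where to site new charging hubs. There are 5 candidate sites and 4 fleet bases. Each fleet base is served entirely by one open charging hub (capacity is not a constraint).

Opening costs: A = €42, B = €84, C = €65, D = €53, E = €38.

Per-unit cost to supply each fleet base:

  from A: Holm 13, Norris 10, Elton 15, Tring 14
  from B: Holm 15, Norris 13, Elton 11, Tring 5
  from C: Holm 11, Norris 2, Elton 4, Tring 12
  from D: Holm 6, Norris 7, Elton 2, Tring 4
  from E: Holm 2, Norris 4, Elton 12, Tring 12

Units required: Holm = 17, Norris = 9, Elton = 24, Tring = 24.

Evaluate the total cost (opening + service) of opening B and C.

Total cost: 570

Each fleet base is assigned to its cheapest site among the open ones.
{B, C}: Holm→C 11·17=187, Norris→C 2·9=18, Elton→C 4·24=96, Tring→B 5·24=120. Service 421; fixed 149; total 570.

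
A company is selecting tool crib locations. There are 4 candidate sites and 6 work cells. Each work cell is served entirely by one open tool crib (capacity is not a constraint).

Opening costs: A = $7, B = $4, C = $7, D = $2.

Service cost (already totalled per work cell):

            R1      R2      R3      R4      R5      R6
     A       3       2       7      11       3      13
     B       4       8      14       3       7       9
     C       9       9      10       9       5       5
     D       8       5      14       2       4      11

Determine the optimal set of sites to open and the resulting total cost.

Open A and D; minimum total cost 37.

For any fixed open set, each work cell goes to its cheapest open site; total = fixed + service.
{A, D}: R1→A 3, R2→A 2, R3→A 7, R4→D 2, R5→A 3, R6→D 11. Service 28; fixed 9; total 37.
{A, B}: R1→A 3, R2→A 2, R3→A 7, R4→B 3, R5→A 3, R6→B 9. Service 27; fixed 11; total 38.
{A, C, D}: R1→A 3, R2→A 2, R3→A 7, R4→D 2, R5→A 3, R6→C 5. Service 22; fixed 16; total 38.
{A, B, C, D}: service 22 + fixed 20 = 42
No other subset beats 37.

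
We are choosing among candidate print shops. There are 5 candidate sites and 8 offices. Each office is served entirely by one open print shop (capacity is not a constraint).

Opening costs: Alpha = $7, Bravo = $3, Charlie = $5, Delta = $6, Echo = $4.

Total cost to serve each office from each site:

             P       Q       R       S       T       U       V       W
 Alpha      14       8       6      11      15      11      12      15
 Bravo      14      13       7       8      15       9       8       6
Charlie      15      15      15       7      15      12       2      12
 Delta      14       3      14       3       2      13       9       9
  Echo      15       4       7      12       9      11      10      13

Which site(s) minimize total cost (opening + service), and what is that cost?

For any fixed open set, each office goes to its cheapest open site; total = fixed + service.
{Bravo, Charlie, Delta}: P→Bravo 14, Q→Delta 3, R→Bravo 7, S→Delta 3, T→Delta 2, U→Bravo 9, V→Charlie 2, W→Bravo 6. Service 46; fixed 14; total 60.
{Bravo, Delta}: P→Bravo 14, Q→Delta 3, R→Bravo 7, S→Delta 3, T→Delta 2, U→Bravo 9, V→Bravo 8, W→Bravo 6. Service 52; fixed 9; total 61.
{Bravo, Charlie, Delta, Echo}: service 46 + fixed 18 = 64
{Alpha, Bravo, Charlie, Delta, Echo}: P→Alpha 14, Q→Delta 3, R→Alpha 6, S→Delta 3, T→Delta 2, U→Bravo 9, V→Charlie 2, W→Bravo 6. Service 45; fixed 25; total 70.
No other subset beats 60.

Open Bravo, Charlie and Delta; minimum total cost 60.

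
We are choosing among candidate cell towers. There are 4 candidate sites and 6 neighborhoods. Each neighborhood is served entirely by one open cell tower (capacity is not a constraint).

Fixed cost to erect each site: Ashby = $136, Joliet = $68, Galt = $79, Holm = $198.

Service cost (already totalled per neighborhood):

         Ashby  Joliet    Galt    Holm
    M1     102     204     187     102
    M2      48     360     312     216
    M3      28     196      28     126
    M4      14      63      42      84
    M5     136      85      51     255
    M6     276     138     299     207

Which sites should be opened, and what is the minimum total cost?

For any fixed open set, each neighborhood goes to its cheapest open site; total = fixed + service.
{Ashby, Joliet}: M1→Ashby 102, M2→Ashby 48, M3→Ashby 28, M4→Ashby 14, M5→Joliet 85, M6→Joliet 138. Service 415; fixed 204; total 619.
{Ashby, Joliet, Galt}: service 381 + fixed 283 = 664
{Ashby, Galt}: service 519 + fixed 215 = 734
{Ashby, Joliet, Galt, Holm}: service 381 + fixed 481 = 862
No other subset beats 619.

Open Ashby and Joliet; minimum total cost 619.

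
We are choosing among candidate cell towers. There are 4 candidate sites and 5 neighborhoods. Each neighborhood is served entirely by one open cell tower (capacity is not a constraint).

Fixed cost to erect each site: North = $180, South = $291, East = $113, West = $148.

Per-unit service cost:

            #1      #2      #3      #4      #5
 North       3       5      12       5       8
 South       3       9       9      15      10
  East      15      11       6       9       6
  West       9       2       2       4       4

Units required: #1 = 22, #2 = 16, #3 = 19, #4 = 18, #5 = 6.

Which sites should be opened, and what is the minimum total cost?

For any fixed open set, each neighborhood goes to its cheapest open site; total = fixed + service.
{West}: #1→West 9·22=198, #2→West 2·16=32, #3→West 2·19=38, #4→West 4·18=72, #5→West 4·6=24. Service 364; fixed 148; total 512.
{North, West}: #1→North 3·22=66, #2→West 2·16=32, #3→West 2·19=38, #4→West 4·18=72, #5→West 4·6=24. Service 232; fixed 328; total 560.
{East, West}: service 364 + fixed 261 = 625
{North, South, East, West}: #1→North 3·22=66, #2→West 2·16=32, #3→West 2·19=38, #4→West 4·18=72, #5→West 4·6=24. Service 232; fixed 732; total 964.
(All 15 nonempty subsets were checked; West only is lowest.)

Open West only; minimum total cost 512.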